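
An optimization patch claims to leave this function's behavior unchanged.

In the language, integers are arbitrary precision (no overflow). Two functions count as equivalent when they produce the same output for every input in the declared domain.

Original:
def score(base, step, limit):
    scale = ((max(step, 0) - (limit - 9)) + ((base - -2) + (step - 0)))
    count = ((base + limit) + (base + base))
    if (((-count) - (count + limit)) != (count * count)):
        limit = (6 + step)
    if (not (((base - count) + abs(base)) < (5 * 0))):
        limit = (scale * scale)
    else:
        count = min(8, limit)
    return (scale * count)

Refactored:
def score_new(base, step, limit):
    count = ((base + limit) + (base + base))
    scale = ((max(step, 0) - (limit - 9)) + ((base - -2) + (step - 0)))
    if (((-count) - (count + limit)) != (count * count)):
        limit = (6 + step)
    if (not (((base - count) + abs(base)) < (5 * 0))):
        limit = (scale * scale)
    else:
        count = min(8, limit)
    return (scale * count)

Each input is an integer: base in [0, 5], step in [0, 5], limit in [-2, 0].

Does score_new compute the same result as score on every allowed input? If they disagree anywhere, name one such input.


The two are interchangeable: same computation, different form, and every declared input agrees.
Spot check at base=3, step=2, limit=-2 — score: scale := 20 | count := 7 | (((-count) - (count + limit)) != (count * count)): true | limit := 8 | (not (((base - count) + abs(base)) < (5 * 0))): false | count := 8 | result 160. score_new: count := 7 | scale := 20 | (((-count) - (count + limit)) != (count * count)): true | limit := 8 | (not (((base - count) + abs(base)) < (5 * 0))): false | count := 8 | result 160. Both give 160.
Checked all 108 inputs in the declared domain: the outputs agree on every one.
verdict: equivalent


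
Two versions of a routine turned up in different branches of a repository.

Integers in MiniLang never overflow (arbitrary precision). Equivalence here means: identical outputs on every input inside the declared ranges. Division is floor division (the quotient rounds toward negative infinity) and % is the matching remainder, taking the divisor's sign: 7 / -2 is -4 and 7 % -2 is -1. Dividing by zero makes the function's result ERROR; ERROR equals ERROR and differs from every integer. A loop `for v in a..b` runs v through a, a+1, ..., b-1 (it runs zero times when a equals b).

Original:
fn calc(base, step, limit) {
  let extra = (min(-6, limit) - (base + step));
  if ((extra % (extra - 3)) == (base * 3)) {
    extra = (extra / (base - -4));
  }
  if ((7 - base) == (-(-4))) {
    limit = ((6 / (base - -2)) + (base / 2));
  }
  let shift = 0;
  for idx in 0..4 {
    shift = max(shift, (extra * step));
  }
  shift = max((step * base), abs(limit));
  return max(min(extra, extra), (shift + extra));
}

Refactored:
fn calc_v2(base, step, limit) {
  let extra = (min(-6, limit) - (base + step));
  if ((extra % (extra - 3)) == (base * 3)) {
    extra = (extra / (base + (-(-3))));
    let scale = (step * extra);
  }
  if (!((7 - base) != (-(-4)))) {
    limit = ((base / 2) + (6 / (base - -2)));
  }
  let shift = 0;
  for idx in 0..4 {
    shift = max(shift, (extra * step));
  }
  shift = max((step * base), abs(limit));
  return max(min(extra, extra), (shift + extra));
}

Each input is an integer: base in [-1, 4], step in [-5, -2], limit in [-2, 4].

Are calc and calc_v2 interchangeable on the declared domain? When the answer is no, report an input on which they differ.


These are not equivalent — on base=-1, step=-2, limit=-2 the outputs split (1 vs 0).
calc: extra = -3; ((extra % (extra - 3)) == (base * 3)) -> true; extra = -1; ((7 - base) == (-(-4))) -> false; shift = 0; [idx=0]; shift = 2; [idx=1]; shift = 2; [idx=2]; shift = 2; [idx=3]; shift = 2; shift = 2; return 1
calc_v2: extra = -3; ((extra % (extra - 3)) == (base * 3)) -> true; extra = -2; scale = 4; (!((7 - base) != (-(-4)))) -> false; shift = 0; [idx=0]; shift = 4; [idx=1]; shift = 4; [idx=2]; shift = 4; [idx=3]; shift = 4; shift = 2; return 0
verdict: not equivalent; witness: base=-1, step=-2, limit=-2


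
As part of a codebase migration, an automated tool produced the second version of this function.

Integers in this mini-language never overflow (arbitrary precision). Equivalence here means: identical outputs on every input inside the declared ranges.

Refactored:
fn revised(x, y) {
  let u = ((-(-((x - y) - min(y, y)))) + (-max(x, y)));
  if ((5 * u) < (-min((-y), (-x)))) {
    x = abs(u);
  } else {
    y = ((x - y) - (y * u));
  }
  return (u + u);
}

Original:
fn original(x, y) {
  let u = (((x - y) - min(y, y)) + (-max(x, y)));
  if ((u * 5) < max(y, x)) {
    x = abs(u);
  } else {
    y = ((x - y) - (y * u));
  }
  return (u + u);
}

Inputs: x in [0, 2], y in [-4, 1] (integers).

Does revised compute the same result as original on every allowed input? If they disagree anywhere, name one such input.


Behavior is preserved: although min/max/abs usage differs, the outputs never diverge.
Tracing x=0, y=0: original: u = 0; ((u * 5) < max(y, x)) -> false; y = 0; return 0 | revised: u = 0; ((5 * u) < (-min((-y), (-x)))) -> false; y = 0; return 0 — matching result 0.
An exhaustive pass over the 18 declared inputs shows identical outputs.
verdict: equivalent


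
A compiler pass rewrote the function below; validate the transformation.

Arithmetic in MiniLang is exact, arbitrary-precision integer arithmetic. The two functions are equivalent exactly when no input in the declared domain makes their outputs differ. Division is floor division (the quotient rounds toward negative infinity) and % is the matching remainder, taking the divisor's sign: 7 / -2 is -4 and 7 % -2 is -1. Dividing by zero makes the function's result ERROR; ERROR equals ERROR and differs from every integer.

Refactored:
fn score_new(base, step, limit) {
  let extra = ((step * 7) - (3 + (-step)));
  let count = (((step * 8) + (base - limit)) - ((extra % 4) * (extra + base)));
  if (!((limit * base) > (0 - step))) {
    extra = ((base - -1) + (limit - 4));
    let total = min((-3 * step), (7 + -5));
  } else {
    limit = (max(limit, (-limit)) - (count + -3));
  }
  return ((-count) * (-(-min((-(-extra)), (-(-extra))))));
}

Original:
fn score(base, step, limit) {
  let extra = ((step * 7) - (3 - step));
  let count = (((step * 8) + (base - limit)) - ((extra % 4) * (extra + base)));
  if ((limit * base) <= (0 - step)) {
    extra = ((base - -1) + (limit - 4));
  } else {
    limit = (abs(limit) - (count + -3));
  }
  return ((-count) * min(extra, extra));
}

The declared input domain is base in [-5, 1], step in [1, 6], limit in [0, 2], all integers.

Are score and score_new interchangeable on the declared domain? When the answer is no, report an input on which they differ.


Behavior is preserved: although arithmetic usage differs, plus comparison usage differs, plus constant usage differs, plus statement counts differ, plus min/max/abs usage differs, plus local variable names differ, plus boolean connective usage differs, the outputs never diverge.
As a probe, take base=-5, step=4, limit=1: score runs extra := 29 | count := 2 | ((limit * base) <= (0 - step)): true | extra := -7 | result 14; score_new runs extra := 29 | count := 2 | (!((limit * base) > (0 - step))): true | extra := -7 | total := -12 | result 14; both end at 14.
Checked all 126 inputs in the declared domain: the outputs agree on every one.
verdict: equivalent


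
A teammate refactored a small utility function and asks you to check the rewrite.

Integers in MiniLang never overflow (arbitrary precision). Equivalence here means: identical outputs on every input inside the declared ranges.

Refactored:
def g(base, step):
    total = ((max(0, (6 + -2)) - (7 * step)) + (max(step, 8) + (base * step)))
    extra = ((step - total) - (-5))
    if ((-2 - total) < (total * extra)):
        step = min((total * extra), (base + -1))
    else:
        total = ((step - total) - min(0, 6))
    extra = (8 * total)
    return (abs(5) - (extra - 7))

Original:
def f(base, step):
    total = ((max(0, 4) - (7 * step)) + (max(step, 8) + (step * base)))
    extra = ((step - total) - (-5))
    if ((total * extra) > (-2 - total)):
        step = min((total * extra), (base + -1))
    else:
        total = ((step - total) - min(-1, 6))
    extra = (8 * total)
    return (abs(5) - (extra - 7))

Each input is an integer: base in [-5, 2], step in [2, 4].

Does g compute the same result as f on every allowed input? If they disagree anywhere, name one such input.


Evaluate both at base=-5, step=2.
f: total=-12, then extra=19, then ((total * extra) > (-2 - total)) is false, then total=15, then extra=120, then returns -108
g: total=-12, then extra=19, then ((-2 - total) < (total * extra)) is false, then total=14, then extra=112, then returns -100
-108 != -100, so the rewrite changes behavior.
verdict: not equivalent; witness: base=-5, step=2


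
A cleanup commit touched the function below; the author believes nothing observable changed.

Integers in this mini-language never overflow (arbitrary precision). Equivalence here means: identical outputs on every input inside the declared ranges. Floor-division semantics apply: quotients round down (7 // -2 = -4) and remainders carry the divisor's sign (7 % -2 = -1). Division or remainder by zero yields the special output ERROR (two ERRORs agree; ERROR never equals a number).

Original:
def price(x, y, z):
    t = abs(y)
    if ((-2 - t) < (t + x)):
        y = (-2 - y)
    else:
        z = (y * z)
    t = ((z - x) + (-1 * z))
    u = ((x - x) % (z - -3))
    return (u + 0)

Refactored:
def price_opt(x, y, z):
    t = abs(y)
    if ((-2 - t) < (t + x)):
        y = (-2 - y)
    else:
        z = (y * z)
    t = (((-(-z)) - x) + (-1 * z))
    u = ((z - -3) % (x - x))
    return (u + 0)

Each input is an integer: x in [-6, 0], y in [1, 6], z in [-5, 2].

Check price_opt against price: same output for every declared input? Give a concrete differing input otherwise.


Try x=-6, y=1, z=-5.
price: t := 1 | ((-2 - t) < (t + x)): false | z := -5 | t := 6 | u := 0 | result 0
price_opt: t := 1 | ((-2 - t) < (t + x)): false | z := -5 | t := 6 | divide-by-zero, output ERROR
0 vs ERROR — the two versions disagree here.
verdict: not equivalent; witness: x=-6, y=1, z=-5


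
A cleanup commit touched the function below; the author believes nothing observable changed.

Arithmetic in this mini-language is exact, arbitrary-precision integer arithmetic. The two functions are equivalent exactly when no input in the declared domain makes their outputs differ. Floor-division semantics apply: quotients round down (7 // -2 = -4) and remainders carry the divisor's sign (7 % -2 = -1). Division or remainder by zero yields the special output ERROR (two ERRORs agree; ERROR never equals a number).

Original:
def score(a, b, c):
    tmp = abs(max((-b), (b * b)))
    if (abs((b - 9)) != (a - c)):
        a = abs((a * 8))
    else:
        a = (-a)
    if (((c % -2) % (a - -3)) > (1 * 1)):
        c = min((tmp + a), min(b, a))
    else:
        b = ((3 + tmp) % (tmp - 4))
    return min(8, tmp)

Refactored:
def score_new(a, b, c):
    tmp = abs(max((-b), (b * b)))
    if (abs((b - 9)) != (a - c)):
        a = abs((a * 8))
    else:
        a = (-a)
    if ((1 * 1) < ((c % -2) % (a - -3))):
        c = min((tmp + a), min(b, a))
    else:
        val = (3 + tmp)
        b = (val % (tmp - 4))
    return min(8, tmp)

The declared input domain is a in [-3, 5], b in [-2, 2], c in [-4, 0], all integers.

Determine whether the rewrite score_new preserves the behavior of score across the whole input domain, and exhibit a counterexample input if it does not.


This is a faithful refactor — comparison usage differs, plus statement counts differ, plus local variable names differ, but the computed results match everywhere.
Spot check at a=1, b=0, c=-4 — score: tmp := 0 | (abs((b - 9)) != (a - c)): true | a := 8 | (((c % -2) % (a - -3)) > (1 * 1)): false | b := -1 | result 0. score_new: tmp := 0 | (abs((b - 9)) != (a - c)): true | a := 8 | ((1 * 1) < ((c % -2) % (a - -3))): false | val := 3 | b := -1 | result 0. Both give 0.
Across all 225 domain points the two functions coincide.
verdict: equivalent


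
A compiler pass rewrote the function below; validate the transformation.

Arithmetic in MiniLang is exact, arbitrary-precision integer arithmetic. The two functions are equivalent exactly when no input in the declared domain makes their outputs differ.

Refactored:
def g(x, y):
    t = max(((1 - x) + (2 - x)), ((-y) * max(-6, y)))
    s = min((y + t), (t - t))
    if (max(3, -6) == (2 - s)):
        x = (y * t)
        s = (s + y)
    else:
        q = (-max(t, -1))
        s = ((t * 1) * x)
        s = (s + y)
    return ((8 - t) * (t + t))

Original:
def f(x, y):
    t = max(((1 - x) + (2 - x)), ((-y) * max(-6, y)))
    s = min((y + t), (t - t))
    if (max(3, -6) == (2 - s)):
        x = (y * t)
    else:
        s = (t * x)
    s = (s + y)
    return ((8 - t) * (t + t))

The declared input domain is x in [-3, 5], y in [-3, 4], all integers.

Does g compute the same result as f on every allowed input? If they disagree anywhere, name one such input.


Reading the diff, among the changes: local variable names differ, plus arithmetic usage differs, plus constant usage differs, plus min/max/abs usage differs, plus statement counts differ.
Tracing x=-1, y=-1: f: t=5, then s=0, then (max(3, -6) == (2 - s)) is false, then s=-5, then s=-6, then returns 30 | g: t=5, then s=0, then (max(3, -6) == (2 - s)) is false, then q=-5, then s=-5, then s=-6, then returns 30 — matching result 30.
Sweeping the whole domain (72 inputs) finds no disagreement.
verdict: equivalent


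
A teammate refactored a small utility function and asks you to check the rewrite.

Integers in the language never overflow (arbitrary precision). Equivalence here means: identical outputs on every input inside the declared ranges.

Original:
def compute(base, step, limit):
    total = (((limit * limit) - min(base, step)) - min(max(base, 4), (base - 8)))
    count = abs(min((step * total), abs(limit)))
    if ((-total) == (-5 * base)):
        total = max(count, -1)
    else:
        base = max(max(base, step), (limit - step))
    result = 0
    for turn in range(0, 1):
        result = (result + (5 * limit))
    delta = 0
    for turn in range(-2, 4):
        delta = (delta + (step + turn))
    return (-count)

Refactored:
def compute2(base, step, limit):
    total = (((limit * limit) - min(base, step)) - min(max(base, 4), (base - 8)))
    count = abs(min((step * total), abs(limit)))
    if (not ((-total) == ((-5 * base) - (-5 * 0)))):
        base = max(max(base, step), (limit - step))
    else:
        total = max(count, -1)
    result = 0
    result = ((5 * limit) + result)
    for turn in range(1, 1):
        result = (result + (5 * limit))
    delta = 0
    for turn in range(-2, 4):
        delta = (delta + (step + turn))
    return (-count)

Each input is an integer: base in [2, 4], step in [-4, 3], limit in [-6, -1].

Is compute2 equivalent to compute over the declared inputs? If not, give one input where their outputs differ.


Differences: arithmetic usage differs; boolean connective usage differs; loop structure differs; constant usage differs; statement counts differ — yet all 144 inputs agree.
verdict: equivalent


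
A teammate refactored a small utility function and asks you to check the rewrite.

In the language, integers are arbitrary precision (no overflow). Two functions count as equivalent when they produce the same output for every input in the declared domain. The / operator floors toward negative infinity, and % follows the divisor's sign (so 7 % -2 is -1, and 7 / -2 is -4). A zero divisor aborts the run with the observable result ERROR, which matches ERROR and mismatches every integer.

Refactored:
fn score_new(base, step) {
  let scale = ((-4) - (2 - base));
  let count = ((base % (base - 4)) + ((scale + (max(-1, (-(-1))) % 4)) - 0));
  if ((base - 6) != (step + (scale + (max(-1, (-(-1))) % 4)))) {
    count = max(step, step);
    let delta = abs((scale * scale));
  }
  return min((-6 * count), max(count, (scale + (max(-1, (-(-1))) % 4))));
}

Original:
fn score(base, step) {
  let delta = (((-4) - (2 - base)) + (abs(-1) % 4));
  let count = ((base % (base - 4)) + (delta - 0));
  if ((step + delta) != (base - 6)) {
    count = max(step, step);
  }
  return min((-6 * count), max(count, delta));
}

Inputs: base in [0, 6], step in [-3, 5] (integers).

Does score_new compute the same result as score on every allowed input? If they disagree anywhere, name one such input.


Although statement counts differ; and min/max/abs usage differs; and local variable names differ; and constant usage differs; and arithmetic usage differs, 63/63 inputs agree.
verdict: equivalent


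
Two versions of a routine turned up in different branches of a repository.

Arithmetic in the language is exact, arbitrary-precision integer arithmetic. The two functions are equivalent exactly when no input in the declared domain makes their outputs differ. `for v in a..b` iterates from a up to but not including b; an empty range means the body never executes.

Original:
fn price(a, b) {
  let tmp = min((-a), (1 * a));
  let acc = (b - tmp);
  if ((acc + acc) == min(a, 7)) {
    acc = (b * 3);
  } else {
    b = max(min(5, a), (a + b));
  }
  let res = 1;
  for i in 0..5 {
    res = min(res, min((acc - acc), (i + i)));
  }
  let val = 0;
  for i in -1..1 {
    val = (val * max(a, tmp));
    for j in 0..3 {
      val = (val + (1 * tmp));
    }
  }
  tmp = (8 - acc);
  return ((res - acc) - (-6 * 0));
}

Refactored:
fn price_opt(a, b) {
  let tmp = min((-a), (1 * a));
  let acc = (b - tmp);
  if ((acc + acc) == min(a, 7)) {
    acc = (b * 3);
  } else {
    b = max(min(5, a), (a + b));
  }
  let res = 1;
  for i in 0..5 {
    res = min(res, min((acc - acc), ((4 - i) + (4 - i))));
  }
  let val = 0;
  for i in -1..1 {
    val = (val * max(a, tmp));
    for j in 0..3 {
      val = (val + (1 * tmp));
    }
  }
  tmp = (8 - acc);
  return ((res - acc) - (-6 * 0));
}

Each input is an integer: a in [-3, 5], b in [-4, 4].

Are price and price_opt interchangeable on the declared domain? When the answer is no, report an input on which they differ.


Although arithmetic usage differs; also constant usage differs, 81/81 inputs agree.
verdict: equivalent


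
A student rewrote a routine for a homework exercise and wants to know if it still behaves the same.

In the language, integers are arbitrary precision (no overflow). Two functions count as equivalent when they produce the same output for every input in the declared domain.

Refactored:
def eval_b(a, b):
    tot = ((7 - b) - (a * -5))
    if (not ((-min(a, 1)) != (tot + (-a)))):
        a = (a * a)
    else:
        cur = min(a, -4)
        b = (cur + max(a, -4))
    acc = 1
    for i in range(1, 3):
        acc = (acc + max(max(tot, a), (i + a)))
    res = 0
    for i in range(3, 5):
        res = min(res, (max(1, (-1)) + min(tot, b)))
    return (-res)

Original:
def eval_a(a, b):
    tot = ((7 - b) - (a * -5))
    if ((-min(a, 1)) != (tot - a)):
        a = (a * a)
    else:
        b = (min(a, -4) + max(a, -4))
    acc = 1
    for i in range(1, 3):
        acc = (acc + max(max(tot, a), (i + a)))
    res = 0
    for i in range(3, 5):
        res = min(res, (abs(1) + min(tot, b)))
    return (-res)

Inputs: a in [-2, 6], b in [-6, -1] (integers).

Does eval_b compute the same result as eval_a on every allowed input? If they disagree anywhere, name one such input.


Consider the input a=-2, b=-5.
eval_a: tot = 2; ((-min(a, 1)) != (tot - a)) -> true; a = 4; acc = 1; [i=1]; acc = 6; [i=2]; acc = 12; res = 0; [i=3]; res = -4; [i=4]; res = -4; return 4
eval_b: tot = 2; (not ((-min(a, 1)) != (tot + (-a)))) -> false; cur = -4; b = -6; acc = 1; [i=1]; acc = 3; [i=2]; acc = 5; res = 0; [i=3]; res = -5; [i=4]; res = -5; return 5
4 != 5, so the rewrite changes behavior.
verdict: not equivalent; witness: a=-2, b=-5


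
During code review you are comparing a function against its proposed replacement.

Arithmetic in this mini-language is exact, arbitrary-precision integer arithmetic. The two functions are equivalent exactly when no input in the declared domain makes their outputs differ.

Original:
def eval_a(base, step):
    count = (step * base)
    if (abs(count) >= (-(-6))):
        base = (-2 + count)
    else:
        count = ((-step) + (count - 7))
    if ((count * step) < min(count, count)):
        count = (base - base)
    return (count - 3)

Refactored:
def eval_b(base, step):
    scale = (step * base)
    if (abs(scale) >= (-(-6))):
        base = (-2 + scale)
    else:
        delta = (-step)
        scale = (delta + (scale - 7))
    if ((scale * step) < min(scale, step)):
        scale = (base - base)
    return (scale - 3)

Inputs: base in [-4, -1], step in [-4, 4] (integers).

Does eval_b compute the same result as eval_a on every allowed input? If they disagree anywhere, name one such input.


Run the pair on base=-1, step=-4.
eval_a: count := 4 | (abs(count) >= (-(-6))): false | count := 1 | ((count * step) < min(count, count)): true | count := 0 | result -3
eval_b: scale := 4 | (abs(scale) >= (-(-6))): false | delta := 4 | scale := 1 | ((scale * step) < min(scale, step)): false | result -2
-3 against -2: the behavior changed.
verdict: not equivalent; witness: base=-1, step=-4


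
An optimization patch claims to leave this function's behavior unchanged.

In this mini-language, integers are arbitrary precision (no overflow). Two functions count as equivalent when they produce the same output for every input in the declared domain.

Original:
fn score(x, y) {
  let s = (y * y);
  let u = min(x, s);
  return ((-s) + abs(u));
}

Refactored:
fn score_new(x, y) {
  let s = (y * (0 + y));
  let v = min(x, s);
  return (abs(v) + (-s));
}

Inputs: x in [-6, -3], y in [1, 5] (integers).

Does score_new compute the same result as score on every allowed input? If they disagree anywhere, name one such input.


The two versions differ — the changes include constant usage differs, local variable names differ, arithmetic usage differs.
Spot check at x=-5, y=2 — score: s becomes 4; next u becomes -5; next final value 1. score_new: s becomes 4; next v becomes -5; next final value 1. Both give 1.
An exhaustive pass over the 20 declared inputs shows identical outputs.
verdict: equivalent


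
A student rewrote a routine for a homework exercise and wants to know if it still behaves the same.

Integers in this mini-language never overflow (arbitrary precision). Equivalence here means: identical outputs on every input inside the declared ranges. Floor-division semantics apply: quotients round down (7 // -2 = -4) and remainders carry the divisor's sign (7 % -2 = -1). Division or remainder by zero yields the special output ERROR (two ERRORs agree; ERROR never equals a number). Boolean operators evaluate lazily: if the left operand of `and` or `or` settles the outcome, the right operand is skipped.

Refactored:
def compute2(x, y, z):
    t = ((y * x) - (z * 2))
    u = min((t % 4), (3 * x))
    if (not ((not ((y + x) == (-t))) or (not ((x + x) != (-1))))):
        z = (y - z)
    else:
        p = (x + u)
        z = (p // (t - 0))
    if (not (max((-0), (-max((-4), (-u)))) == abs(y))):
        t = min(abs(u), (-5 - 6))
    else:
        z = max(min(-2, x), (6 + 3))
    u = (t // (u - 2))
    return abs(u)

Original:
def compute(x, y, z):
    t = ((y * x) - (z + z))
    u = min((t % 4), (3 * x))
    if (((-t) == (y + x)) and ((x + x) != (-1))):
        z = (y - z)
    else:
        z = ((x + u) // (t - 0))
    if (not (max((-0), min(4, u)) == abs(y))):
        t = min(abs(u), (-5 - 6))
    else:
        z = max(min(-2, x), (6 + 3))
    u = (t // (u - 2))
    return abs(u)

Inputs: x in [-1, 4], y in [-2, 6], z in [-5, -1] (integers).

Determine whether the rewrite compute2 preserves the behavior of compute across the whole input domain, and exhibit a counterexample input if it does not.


Side by side, the visible changes include: local variable names differ; constant usage differs; boolean connective usage differs; arithmetic usage differs; min/max/abs usage differs; statement counts differ.
Spot check at x=3, y=5, z=-2 — compute: t = 19; u = 3; (((-t) == (y + x)) and ((x + x) != (-1))) -> false; z = 0; (not (max((-0), min(4, u)) == abs(y))) -> true; t = -11; u = -11; return 11. compute2: t = 19; u = 3; (not ((not ((y + x) == (-t))) or (not ((x + x) != (-1))))) -> false; p = 6; z = 0; (not (max((-0), (-max((-4), (-u)))) == abs(y))) -> true; t = -11; u = -11; return 11. Both give 11.
Across all 270 domain points the two functions coincide.
verdict: equivalent


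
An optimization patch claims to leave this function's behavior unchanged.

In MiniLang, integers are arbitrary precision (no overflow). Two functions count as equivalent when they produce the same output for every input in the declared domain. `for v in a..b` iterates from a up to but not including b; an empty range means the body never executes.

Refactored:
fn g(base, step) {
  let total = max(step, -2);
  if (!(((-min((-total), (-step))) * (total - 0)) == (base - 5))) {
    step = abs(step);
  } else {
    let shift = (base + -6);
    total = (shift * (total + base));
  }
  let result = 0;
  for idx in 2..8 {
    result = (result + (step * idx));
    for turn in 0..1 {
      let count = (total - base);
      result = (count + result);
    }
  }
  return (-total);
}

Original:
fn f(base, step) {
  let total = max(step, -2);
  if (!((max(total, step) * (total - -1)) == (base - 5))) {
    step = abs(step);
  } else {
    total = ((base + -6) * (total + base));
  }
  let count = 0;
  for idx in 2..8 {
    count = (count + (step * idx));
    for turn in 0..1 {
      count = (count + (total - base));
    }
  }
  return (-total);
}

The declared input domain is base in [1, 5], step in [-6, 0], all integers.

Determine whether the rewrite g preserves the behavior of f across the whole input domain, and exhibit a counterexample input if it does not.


These are not equivalent — on base=5, step=-1 the outputs split (4 vs 1).
f: total=-1, then (!((max(total, step) * (total - -1)) == (base - 5))) is false, then total=-4, then count=0, then (idx=2), then count=-2, then (turn=0), then count=-11, then (idx=3), then count=-14, then (turn=0), then count=-23, then (idx=4), then count=-27, then (turn=0), then count=-36, then (idx=5), then count=-41, then (turn=0), then count=-50, then (idx=6), then count=-56, then (turn=0), then count=-65, then (idx=7), then count=-72, then (turn=0), then count=-81, then returns 4
g: total=-1, then (!(((-min((-total), (-step))) * (total - 0)) == (base - 5))) is true, then step=1, then result=0, then (idx=2), then result=2, then (turn=0), then count=-6, then result=-4, then (idx=3), then result=-1, then (turn=0), then count=-6, then result=-7, then (idx=4), then result=-3, then (turn=0), then count=-6, then result=-9, then (idx=5), then result=-4, then (turn=0), then count=-6, then result=-10, then (idx=6), then result=-4, then (turn=0), then count=-6, then result=-10, then (idx=7), then result=-3, then (turn=0), then count=-6, then result=-9, then returns 1
verdict: not equivalent; witness: base=5, step=-1


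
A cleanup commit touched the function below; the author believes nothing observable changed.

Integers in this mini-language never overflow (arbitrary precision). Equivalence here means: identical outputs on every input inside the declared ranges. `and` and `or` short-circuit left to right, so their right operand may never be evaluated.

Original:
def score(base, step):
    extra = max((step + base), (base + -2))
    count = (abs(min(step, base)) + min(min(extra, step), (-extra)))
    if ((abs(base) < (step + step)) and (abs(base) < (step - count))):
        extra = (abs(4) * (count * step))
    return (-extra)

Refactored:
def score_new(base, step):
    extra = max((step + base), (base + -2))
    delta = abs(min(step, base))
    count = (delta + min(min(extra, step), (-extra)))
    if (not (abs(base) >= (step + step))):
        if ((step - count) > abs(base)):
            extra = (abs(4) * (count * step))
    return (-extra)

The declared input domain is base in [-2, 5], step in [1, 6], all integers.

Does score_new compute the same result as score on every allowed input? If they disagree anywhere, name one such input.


This is a faithful refactor — statement counts differ, and boolean connective usage differs, and branching structure differs, and comparison usage differs, and local variable names differ, but the computed results match everywhere.
Tracing base=5, step=5: score: extra becomes 10; next count becomes -5; next ((abs(base) < (step + step)) and (abs(base) < (step - count))) evaluates to true; next extra becomes -100; next final value 100 | score_new: extra becomes 10; next delta becomes 5; next count becomes -5; next (not (abs(base) >= (step + step))) evaluates to true; next ((step - count) > abs(base)) evaluates to true; next extra becomes -100; next final value 100 — matching result 100.
Checked all 48 inputs in the declared domain: the outputs agree on every one.
verdict: equivalent


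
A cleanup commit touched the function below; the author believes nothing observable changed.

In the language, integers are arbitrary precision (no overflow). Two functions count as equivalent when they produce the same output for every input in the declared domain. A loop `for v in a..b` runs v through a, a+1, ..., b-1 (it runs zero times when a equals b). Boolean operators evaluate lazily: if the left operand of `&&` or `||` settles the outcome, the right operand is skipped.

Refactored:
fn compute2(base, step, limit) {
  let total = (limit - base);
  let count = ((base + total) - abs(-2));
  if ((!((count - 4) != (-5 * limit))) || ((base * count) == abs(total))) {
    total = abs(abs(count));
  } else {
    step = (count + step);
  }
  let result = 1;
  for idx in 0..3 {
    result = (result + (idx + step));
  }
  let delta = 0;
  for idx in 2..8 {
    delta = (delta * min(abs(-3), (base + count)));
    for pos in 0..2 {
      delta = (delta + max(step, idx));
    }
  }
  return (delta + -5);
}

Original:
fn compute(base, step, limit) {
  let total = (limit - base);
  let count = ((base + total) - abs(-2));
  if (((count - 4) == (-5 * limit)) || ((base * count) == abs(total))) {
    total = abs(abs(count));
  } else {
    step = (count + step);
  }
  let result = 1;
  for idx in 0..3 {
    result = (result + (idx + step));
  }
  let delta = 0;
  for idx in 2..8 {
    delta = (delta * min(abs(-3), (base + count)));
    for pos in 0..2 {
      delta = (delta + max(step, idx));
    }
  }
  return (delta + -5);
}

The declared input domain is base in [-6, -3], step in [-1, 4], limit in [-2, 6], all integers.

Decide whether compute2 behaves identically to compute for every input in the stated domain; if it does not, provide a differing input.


Equivalent — the differences include boolean connective usage differs, comparison usage differs, yet no declared input distinguishes the two.
Spot check at base=-5, step=2, limit=3 — compute: total=8, then count=1, then (((count - 4) == (-5 * limit)) || ((base * count) == abs(total))) is false, then step=3, then result=1, then (idx=0), then result=4, then (idx=1), then result=8, then (idx=2), then result=13, then delta=0, then (idx=2), then delta=0, then (pos=0), then delta=3, then (pos=1), then delta=6, then (idx=3), then delta=-24, then (pos=0), then delta=-21, then (pos=1), then delta=-18, then (idx=4), then delta=72, then (pos=0), then delta=76, then (pos=1), then delta=80, then (idx=5), then delta=-320, then (pos=0), then delta=-315, then (pos=1), then delta=-310, then (idx=6), then delta=1240, then (pos=0), then delta=1246, then (pos=1), then delta=1252, then (idx=7), then delta=-5008, then (pos=0), then delta=-5001, then (pos=1), then delta=-4994, then returns -4999. compute2: total=8, then count=1, then ((!((count - 4) != (-5 * limit))) || ((base * count) == abs(total))) is false, then step=3, then result=1, then (idx=0), then result=4, then (idx=1), then result=8, then (idx=2), then result=13, then delta=0, then (idx=2), then delta=0, then (pos=0), then delta=3, then (pos=1), then delta=6, then (idx=3), then delta=-24, then (pos=0), then delta=-21, then (pos=1), then delta=-18, then (idx=4), then delta=72, then (pos=0), then delta=76, then (pos=1), then delta=80, then (idx=5), then delta=-320, then (pos=0), then delta=-315, then (pos=1), then delta=-310, then (idx=6), then delta=1240, then (pos=0), then delta=1246, then (pos=1), then delta=1252, then (idx=7), then delta=-5008, then (pos=0), then delta=-5001, then (pos=1), then delta=-4994, then returns -4999. Both give -4999.
Across all 216 domain points the two functions coincide.
verdict: equivalent


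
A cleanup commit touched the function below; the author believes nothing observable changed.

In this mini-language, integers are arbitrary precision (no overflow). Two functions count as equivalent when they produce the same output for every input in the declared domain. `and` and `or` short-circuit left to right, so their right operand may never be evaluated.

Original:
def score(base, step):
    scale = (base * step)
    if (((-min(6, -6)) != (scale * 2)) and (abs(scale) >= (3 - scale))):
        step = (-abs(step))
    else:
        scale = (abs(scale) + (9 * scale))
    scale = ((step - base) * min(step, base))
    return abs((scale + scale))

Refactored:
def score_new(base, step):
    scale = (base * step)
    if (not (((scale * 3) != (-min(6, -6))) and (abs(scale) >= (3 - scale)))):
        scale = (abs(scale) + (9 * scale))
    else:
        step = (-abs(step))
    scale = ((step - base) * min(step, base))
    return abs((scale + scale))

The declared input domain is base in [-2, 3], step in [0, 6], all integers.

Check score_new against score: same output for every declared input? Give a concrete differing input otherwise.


Run the pair on base=1, step=2.
score: scale := 2 | (((-min(6, -6)) != (scale * 2)) and (abs(scale) >= (3 - scale))): true | step := -2 | scale := 6 | result 12
score_new: scale := 2 | (not (((scale * 3) != (-min(6, -6))) and (abs(scale) >= (3 - scale)))): true | scale := 20 | scale := 1 | result 2
12 against 2: the behavior changed.
verdict: not equivalent; witness: base=1, step=2


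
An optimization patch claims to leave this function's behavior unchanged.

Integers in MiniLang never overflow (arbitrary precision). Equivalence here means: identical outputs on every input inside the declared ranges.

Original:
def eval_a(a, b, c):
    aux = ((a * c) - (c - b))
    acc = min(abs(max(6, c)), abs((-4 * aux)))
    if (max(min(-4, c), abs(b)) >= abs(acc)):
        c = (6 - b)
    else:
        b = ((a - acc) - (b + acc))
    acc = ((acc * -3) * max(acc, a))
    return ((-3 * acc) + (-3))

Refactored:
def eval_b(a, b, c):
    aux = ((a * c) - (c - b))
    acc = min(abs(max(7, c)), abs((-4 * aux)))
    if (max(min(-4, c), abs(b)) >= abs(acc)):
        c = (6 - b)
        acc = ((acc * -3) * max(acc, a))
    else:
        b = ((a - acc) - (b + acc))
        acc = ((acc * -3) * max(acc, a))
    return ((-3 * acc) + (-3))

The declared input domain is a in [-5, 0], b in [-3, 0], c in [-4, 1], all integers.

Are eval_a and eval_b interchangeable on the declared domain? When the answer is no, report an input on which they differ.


Evaluate both at a=-5, b=-3, c=-4.
eval_a: aux = 21; acc = 6; (max(min(-4, c), abs(b)) >= abs(acc)) -> false; b = -14; acc = -108; return 321
eval_b: aux = 21; acc = 7; (max(min(-4, c), abs(b)) >= abs(acc)) -> false; b = -16; acc = -147; return 438
321 and 438 differ, so these are not the same function on this domain.
verdict: not equivalent; witness: a=-5, b=-3, c=-4


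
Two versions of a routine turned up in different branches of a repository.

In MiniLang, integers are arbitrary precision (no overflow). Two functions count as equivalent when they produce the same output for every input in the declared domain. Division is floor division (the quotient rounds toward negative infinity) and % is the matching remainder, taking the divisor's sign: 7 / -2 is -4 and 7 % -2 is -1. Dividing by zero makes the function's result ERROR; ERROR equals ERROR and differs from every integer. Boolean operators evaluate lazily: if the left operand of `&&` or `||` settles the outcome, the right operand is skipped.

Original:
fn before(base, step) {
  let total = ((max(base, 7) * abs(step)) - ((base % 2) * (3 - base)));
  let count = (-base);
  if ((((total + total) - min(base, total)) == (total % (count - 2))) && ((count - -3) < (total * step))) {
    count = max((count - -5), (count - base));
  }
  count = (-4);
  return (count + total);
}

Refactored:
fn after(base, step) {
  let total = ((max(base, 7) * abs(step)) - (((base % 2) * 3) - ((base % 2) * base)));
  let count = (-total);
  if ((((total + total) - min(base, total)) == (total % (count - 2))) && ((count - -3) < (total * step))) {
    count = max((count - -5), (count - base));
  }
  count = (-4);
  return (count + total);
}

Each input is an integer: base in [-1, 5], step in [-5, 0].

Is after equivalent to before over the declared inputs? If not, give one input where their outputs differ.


On input base=1, step=0, before returns -6 while after returns ERROR.
verdict: not equivalent; witness: base=1, step=0


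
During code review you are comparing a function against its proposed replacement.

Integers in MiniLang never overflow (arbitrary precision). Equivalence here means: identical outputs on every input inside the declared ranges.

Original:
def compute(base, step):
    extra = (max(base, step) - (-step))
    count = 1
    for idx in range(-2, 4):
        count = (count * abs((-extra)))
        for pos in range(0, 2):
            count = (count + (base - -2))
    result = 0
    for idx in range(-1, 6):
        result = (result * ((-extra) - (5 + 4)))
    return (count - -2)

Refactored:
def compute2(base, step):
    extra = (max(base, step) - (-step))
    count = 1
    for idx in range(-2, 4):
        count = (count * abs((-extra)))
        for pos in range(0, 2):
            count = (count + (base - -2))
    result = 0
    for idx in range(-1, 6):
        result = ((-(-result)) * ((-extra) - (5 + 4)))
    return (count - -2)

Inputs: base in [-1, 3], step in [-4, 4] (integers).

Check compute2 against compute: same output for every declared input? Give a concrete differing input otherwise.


Equivalent — the differences include same computation, different form, yet no declared input distinguishes the two.
As a probe, take base=1, step=0: compute runs extra := 1 | count := 1 | iter idx=-2: | count := 1 | iter pos=0: | count := 4 | iter pos=1: | count := 7 | iter idx=-1: | count := 7 | iter pos=0: | count := 10 | iter pos=1: | count := 13 | iter idx=0: | count := 13 | iter pos=0: | count := 16 | iter pos=1: | count := 19 | iter idx=1: | count := 19 | iter pos=0: | count := 22 | iter pos=1: | count := 25 | iter idx=2: | count := 25 | iter pos=0: | count := 28 | iter pos=1: | count := 31 | iter idx=3: | count := 31 | iter pos=0: | count := 34 | iter pos=1: | count := 37 | result := 0 | iter idx=-1: | result := 0 | iter idx=0: | result := 0 | iter idx=1: | result := 0 | iter idx=2: | result := 0 | iter idx=3: | result := 0 | iter idx=4: | result := 0 | iter idx=5: | result := 0 | result 39; compute2 runs extra := 1 | count := 1 | iter idx=-2: | count := 1 | iter pos=0: | count := 4 | iter pos=1: | count := 7 | iter idx=-1: | count := 7 | iter pos=0: | count := 10 | iter pos=1: | count := 13 | iter idx=0: | count := 13 | iter pos=0: | count := 16 | iter pos=1: | count := 19 | iter idx=1: | count := 19 | iter pos=0: | count := 22 | iter pos=1: | count := 25 | iter idx=2: | count := 25 | iter pos=0: | count := 28 | iter pos=1: | count := 31 | iter idx=3: | count := 31 | iter pos=0: | count := 34 | iter pos=1: | count := 37 | result := 0 | iter idx=-1: | result := 0 | iter idx=0: | result := 0 | iter idx=1: | result := 0 | iter idx=2: | result := 0 | iter idx=3: | result := 0 | iter idx=4: | result := 0 | iter idx=5: | result := 0 | result 39; both end at 39.
Across all 45 domain points the two functions coincide.
verdict: equivalent


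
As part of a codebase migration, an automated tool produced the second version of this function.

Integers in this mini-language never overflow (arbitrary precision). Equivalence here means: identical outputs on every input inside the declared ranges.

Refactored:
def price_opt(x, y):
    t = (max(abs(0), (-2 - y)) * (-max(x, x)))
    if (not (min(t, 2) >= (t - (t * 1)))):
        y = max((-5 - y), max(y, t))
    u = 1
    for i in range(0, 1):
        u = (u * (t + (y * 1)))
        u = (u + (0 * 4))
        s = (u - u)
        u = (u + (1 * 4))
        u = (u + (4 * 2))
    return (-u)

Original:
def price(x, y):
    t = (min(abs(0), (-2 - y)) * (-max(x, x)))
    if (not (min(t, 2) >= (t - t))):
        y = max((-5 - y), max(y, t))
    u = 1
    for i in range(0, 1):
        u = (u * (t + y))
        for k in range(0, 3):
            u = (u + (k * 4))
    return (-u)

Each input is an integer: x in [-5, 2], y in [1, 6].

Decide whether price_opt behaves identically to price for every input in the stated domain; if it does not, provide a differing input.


There is a counterexample at x=-5, y=1: 2 on one side, -13 on the other.
price: t becomes -15; next (not (min(t, 2) >= (t - t))) evaluates to true; next y becomes 1; next u becomes 1; next at i=0:; next u becomes -14; next at k=0:; next u becomes -14; next at k=1:; next u becomes -10; next at k=2:; next u becomes -2; next final value 2
price_opt: t becomes 0; next (not (min(t, 2) >= (t - (t * 1)))) evaluates to false; next u becomes 1; next at i=0:; next u becomes 1; next u becomes 1; next s becomes 0; next u becomes 5; next u becomes 13; next final value -13
verdict: not equivalent; witness: x=-5, y=1
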